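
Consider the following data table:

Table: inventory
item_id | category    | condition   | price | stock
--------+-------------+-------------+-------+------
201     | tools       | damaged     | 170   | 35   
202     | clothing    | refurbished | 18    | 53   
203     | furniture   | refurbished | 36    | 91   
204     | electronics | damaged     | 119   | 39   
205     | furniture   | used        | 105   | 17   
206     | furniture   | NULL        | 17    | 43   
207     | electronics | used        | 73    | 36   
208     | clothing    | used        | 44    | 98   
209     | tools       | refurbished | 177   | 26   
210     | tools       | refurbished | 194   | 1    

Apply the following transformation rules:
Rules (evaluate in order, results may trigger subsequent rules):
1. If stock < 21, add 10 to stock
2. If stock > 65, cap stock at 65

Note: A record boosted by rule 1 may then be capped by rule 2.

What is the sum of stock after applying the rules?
400

Step 1: Apply rule 1 to records with stock < 21
  - 2 records get bonus of 10
  - Of these, 0 records then exceed 65 and get capped
Step 2: Apply rule 2 to records with stock > 65
  - 2 records (original) are capped
Step 3: Calculate final sum = 400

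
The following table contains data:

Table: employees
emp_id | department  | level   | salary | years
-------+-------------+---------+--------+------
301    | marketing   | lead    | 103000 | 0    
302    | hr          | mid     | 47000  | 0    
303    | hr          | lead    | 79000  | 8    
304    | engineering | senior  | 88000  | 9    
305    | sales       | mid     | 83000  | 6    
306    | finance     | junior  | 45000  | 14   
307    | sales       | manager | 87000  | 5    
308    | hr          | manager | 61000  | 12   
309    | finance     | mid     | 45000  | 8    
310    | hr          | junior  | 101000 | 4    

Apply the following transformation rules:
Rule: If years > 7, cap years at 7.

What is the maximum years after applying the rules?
7

Step 1: Original maximum years = 14
Step 2: Apply cap at 7
Step 3: 5 records had years > 7 and were capped
Step 4: Maximum after transformation = 7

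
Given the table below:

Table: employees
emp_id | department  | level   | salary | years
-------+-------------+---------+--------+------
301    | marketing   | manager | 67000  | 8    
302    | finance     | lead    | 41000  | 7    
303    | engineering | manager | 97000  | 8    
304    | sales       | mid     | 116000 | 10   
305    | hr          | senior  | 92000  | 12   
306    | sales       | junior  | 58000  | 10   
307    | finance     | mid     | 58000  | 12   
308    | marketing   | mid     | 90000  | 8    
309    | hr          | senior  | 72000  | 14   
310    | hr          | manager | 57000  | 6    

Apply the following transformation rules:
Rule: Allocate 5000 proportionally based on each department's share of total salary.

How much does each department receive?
engineering: 648.4, finance: 661.76, hr: 1477.27, marketing: 1049.47, sales: 1163.1

Step 1: Calculate total salary = 748000
Step 2: Calculate each department's proportion:
  engineering: 97000/748000 = 12.97% → 648.4
  finance: 99000/748000 = 13.24% → 661.76
  hr: 221000/748000 = 29.55% → 1477.27
  marketing: 157000/748000 = 20.99% → 1049.47
  sales: 174000/748000 = 23.26% → 1163.1
Step 3: Verify: sum of allocations ≈ 5000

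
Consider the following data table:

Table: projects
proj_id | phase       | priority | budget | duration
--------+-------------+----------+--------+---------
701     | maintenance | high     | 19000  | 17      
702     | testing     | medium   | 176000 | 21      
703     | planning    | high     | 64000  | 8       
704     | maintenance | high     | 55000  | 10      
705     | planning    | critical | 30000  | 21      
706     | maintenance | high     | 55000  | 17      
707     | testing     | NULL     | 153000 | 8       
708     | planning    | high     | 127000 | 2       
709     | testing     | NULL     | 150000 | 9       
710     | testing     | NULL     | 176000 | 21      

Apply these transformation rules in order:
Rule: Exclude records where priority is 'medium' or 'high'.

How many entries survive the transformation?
4

Step 1: Count records to exclude
  - 1 (medium) + 5 (high) = 6 records
Step 2: Total records: 10
Step 3: Remaining = 10 - 6 = 4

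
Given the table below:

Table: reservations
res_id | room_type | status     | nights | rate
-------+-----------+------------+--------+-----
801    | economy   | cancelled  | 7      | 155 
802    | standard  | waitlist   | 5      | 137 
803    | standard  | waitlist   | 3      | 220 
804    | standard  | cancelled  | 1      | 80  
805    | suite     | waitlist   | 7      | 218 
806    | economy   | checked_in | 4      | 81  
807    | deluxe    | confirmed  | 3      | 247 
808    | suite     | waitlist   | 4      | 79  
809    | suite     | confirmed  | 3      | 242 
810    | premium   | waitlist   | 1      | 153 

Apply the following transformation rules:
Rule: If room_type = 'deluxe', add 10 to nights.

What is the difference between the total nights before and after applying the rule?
10

Step 1: Original sum of nights = 38
Step 2: 1 records have room_type = 'deluxe'
Step 3: Each affected record changes by 10
Step 4: Total change = 1 × 10 = 10
Step 5: New sum = 38 + 10 = 48
Step 6: Difference = |48 - 38| = 10
        (Sum increased by 10)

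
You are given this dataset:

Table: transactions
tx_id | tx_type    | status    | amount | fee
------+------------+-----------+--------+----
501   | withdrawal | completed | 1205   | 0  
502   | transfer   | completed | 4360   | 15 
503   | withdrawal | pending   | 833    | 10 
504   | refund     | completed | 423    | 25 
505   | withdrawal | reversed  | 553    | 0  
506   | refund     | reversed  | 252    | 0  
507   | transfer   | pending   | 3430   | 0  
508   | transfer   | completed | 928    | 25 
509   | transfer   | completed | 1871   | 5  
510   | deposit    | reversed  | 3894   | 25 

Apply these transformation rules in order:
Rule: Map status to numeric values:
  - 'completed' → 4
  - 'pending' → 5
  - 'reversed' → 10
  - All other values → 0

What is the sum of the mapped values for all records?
60

Step 1: Apply mapping to each record
Step 2: Count by status:
  'completed': 5 records × 4 = 20
  'pending': 2 records × 5 = 10
  'reversed': 3 records × 10 = 30
Step 3: Sum all mapped values = 60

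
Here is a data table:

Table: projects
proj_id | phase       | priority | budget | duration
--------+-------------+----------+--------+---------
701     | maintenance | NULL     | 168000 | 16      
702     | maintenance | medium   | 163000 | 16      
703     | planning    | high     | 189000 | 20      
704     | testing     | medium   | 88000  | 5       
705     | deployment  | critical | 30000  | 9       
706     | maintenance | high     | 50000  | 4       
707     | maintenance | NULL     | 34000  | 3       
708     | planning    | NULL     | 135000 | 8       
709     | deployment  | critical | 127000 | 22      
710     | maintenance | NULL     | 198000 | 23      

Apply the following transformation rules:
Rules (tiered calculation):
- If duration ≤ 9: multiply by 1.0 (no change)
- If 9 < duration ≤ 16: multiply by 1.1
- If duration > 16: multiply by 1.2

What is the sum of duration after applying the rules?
142.2

Step 1: Tier 1 (duration ≤ 9): 5 records, sum = 29 × 1.0 = 29.0
Step 2: Tier 2 (9 < duration ≤ 16): 2 records, sum = 32 × 1.1 = 35.2
Step 3: Tier 3 (duration > 16): 3 records, sum = 65 × 1.2 = 78.0
Step 4: Final sum = 29.0 + 35.2 + 78.0 = 142.2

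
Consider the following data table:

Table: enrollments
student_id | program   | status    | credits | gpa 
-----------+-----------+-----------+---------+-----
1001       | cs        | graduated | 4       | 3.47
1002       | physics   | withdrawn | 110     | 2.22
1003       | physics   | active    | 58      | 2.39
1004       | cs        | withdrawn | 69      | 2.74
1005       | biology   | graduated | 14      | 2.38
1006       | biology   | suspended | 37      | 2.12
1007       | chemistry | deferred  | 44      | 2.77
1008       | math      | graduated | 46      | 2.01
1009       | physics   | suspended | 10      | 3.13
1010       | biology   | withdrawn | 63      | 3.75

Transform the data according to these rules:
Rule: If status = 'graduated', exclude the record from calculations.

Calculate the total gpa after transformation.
19.12

Step 1: Identify records where status = 'graduated'
Step 2: The excluded records sum to 7.86
Step 3: Original total gpa = 26.98
Step 4: Remaining total = 26.98 - 7.86 = 19.12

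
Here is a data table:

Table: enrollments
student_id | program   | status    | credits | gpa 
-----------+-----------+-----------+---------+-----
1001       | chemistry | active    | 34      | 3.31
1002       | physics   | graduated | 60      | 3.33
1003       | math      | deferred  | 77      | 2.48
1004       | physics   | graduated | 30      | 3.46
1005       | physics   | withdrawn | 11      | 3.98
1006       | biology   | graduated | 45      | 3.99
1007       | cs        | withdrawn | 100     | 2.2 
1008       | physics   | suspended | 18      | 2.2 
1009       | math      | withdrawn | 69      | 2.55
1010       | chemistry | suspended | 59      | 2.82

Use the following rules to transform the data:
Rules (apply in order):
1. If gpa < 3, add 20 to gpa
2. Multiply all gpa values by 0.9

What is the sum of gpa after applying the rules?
117.29

Step 1: Apply Rule 1 - Add 20 to records with gpa < 3
  - 5 records affected: 12.25 + (5 × 20) = 112.25
  - Unaffected records: 18.07
  - Sum after Rule 1: 130.32
Step 2: Apply Rule 2 - Multiply all by 0.9
  - 130.32 × 0.9 = 117.29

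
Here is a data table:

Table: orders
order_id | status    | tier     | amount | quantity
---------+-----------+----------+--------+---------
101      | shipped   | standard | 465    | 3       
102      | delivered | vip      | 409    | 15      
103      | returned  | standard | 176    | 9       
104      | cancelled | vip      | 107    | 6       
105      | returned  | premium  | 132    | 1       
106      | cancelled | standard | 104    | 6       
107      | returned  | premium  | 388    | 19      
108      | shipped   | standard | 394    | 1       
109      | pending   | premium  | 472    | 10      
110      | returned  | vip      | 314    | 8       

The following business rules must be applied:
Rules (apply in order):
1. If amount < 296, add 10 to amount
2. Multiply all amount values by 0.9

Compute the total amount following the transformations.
2700.9

Step 1: Apply Rule 1 - Add 10 to records with amount < 296
  - 4 records affected: 519 + (4 × 10) = 559
  - Unaffected records: 2442
  - Sum after Rule 1: 3001
Step 2: Apply Rule 2 - Multiply all by 0.9
  - 3001 × 0.9 = 2700.9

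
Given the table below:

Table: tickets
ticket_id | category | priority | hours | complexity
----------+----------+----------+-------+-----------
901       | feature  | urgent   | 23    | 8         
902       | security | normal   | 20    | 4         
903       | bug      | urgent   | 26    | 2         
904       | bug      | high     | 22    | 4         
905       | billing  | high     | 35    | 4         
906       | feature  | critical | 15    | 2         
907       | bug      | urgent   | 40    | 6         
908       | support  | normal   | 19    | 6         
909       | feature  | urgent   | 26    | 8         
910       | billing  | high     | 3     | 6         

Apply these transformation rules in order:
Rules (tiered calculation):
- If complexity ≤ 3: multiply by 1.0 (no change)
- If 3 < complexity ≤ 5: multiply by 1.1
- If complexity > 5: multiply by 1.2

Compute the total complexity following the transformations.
58.0

Step 1: Tier 1 (complexity ≤ 3): 2 records, sum = 4 × 1.0 = 4.0
Step 2: Tier 2 (3 < complexity ≤ 5): 3 records, sum = 12 × 1.1 = 13.2
Step 3: Tier 3 (complexity > 5): 5 records, sum = 34 × 1.2 = 40.8
Step 4: Final sum = 4.0 + 13.2 + 40.8 = 58.0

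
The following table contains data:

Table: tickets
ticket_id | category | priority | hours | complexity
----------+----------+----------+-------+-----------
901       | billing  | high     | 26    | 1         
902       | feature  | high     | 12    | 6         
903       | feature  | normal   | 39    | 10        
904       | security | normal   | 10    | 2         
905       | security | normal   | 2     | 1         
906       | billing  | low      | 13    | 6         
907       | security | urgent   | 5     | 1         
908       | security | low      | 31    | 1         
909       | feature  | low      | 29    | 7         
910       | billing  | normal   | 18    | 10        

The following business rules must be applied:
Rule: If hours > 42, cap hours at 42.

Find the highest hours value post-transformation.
39

Step 1: Original maximum hours = 39
Step 2: Check cap of 42 against maximum
Step 3: No records exceed the cap (max 39 <= cap 42), so no capping applies
Step 4: Maximum after transformation = 39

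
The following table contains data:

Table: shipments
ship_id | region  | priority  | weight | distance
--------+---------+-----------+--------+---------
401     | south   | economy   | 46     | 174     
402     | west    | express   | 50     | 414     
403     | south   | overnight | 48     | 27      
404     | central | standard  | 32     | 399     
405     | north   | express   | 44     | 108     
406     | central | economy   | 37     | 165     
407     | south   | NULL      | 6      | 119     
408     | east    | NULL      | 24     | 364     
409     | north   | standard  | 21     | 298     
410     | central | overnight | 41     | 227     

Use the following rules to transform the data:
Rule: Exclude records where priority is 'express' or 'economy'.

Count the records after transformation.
6

Step 1: Count records to exclude
  - 2 (express) + 2 (economy) = 4 records
Step 2: Total records: 10
Step 3: Remaining = 10 - 4 = 6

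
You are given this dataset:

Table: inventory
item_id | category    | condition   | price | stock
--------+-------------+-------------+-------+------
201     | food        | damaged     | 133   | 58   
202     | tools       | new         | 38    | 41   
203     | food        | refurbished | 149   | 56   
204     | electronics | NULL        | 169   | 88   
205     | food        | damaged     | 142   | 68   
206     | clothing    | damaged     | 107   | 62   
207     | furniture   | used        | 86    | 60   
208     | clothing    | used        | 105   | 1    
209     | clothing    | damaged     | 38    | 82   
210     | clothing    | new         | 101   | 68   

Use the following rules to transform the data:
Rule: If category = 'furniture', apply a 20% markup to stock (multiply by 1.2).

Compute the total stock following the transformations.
596.0

Step 1: Records with category = 'furniture' have total stock = 60
Step 2: Apply multiplier: 60 × 1.2 = 72.0
Step 3: Other records total: 524
Step 4: Final sum = 72.0 + 524 = 596.0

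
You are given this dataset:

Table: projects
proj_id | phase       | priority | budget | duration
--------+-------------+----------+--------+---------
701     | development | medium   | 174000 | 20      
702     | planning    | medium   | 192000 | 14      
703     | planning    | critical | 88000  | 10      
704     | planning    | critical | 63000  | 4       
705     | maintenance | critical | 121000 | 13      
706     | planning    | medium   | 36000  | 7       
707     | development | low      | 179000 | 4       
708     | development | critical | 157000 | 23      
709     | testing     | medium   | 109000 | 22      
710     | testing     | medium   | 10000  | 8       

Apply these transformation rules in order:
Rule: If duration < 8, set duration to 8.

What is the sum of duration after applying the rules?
134

Step 1: 3 records have duration < 8
Step 2: These records originally summed to 15
Step 3: After setting to minimum: 3 × 8 = 24
Step 4: Unaffected records sum: 110
Step 5: Final sum = 24 + 110 = 134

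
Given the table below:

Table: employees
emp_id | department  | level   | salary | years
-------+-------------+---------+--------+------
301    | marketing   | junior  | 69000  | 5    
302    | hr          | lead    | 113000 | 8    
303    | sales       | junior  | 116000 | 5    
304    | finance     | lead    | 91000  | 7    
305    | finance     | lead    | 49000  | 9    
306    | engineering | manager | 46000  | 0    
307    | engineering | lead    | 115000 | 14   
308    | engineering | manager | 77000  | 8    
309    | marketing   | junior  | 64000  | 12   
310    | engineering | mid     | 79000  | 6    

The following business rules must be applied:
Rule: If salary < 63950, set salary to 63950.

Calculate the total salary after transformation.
851900

Step 1: 2 records have salary < 63950
Step 2: These records originally summed to 95000
Step 3: After setting to minimum: 2 × 63950 = 127900
Step 4: Unaffected records sum: 724000
Step 5: Final sum = 127900 + 724000 = 851900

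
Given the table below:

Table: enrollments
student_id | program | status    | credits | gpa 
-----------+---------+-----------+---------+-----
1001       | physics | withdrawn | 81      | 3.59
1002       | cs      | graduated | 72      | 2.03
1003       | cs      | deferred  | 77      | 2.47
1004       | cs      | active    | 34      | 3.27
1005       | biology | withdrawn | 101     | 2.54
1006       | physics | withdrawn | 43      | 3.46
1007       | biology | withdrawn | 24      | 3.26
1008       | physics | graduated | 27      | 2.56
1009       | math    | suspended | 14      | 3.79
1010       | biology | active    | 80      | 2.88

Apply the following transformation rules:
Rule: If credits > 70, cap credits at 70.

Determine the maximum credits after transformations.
70

Step 1: Original maximum credits = 101
Step 2: Apply cap at 70
Step 3: 5 records had credits > 70 and were capped
Step 4: Maximum after transformation = 70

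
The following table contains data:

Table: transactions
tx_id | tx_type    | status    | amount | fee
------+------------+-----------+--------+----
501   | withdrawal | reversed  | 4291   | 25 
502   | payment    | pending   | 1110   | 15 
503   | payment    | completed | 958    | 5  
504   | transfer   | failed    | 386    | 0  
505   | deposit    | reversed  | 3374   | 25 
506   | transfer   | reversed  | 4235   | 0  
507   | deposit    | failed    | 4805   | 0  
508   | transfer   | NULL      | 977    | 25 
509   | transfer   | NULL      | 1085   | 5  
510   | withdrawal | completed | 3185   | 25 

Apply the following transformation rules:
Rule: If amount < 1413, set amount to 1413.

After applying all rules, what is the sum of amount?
26955

Step 1: 5 records have amount < 1413
Step 2: These records originally summed to 4516
Step 3: After setting to minimum: 5 × 1413 = 7065
Step 4: Unaffected records sum: 19890
Step 5: Final sum = 7065 + 19890 = 26955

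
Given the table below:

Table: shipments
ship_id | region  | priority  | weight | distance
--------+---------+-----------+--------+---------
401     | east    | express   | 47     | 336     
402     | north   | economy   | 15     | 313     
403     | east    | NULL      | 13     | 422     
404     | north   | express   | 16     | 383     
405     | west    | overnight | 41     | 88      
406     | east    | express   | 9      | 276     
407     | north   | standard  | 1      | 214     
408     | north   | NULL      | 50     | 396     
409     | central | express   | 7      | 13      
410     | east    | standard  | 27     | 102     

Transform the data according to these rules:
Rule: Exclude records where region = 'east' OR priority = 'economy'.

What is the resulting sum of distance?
1094

Step 1: Find records where region = 'east' OR priority = 'economy'
Step 2: 5 records match, summing to 1449
Step 3: Original sum: 2543
Step 4: Remaining sum = 2543 - 1449 = 1094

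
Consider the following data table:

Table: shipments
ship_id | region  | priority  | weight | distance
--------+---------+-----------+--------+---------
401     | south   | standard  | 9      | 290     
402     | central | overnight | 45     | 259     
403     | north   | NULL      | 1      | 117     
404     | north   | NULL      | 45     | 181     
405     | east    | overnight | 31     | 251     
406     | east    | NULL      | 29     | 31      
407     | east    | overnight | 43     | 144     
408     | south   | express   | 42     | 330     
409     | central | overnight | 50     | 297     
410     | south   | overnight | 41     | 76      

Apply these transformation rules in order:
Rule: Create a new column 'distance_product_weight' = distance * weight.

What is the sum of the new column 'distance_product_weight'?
69225

Step 1: For each record, compute distance * weight
Example calculations:
  290 * 9 = 2610
  259 * 45 = 11655
  117 * 1 = 117
  ...
Step 2: Sum all derived values
Step 3: Total = 69225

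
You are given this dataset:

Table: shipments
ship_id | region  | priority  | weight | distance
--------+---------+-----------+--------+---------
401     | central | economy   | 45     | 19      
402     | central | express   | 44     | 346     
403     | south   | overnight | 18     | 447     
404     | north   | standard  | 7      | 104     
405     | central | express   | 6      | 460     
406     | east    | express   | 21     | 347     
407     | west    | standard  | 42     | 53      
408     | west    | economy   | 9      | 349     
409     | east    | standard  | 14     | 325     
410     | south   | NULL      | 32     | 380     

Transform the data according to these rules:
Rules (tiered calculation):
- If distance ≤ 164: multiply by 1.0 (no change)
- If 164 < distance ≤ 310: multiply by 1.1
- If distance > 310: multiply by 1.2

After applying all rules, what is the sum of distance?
3360.8

Step 1: Tier 1 (distance ≤ 164): 3 records, sum = 176 × 1.0 = 176.0
Step 2: Tier 2 (164 < distance ≤ 310): 0 records, sum = 0 × 1.1 = 0.0
Step 3: Tier 3 (distance > 310): 7 records, sum = 2654 × 1.2 = 3184.8
Step 4: Final sum = 176.0 + 0.0 + 3184.8 = 3360.8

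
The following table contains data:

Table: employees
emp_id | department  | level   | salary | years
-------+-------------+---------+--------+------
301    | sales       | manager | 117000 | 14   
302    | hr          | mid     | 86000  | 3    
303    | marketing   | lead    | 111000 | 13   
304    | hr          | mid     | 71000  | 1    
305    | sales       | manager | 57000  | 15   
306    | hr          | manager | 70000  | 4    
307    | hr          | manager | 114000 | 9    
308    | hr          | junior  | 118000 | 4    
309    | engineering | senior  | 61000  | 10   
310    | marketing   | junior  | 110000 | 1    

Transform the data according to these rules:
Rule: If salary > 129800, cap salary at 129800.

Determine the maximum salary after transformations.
118000

Step 1: Original maximum salary = 118000
Step 2: Check cap of 129800 against maximum
Step 3: No records exceed the cap (max 118000 <= cap 129800), so no capping applies
Step 4: Maximum after transformation = 118000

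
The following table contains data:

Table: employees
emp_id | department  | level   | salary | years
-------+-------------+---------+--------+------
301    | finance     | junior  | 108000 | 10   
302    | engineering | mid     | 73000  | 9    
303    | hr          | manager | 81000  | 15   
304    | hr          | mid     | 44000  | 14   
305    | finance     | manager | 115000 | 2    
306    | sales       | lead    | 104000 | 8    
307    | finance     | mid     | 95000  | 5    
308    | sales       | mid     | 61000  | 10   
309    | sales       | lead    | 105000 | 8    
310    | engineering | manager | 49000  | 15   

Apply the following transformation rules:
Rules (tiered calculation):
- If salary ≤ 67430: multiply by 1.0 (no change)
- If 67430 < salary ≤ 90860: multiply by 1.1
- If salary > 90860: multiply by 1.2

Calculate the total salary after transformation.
955800.0

Step 1: Tier 1 (salary ≤ 67430): 3 records, sum = 154000 × 1.0 = 154000.0
Step 2: Tier 2 (67430 < salary ≤ 90860): 2 records, sum = 154000 × 1.1 = 169400.0
Step 3: Tier 3 (salary > 90860): 5 records, sum = 527000 × 1.2 = 632400.0
Step 4: Final sum = 154000.0 + 169400.0 + 632400.0 = 955800.0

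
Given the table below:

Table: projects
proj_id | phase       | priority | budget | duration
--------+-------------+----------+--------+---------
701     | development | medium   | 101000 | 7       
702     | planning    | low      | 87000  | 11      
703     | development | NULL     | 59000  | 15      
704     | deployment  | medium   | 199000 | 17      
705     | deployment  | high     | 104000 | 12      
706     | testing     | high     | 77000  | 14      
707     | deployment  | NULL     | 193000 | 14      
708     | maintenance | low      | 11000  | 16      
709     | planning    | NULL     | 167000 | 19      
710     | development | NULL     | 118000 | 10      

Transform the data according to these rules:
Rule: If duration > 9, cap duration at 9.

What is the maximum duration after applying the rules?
9

Step 1: Original maximum duration = 19
Step 2: Apply cap at 9
Step 3: 9 records had duration > 9 and were capped
Step 4: Maximum after transformation = 9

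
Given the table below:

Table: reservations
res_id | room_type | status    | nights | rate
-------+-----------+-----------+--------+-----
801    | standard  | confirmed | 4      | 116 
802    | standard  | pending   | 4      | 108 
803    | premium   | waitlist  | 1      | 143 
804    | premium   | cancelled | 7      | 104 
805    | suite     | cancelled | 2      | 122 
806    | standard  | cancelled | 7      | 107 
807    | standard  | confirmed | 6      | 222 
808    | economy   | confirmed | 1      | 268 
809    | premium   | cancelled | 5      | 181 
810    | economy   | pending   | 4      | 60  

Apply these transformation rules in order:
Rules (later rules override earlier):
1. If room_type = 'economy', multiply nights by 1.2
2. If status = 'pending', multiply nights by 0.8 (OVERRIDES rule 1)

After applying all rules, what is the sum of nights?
39.6

Step 1: Rule 2 takes priority for records with status = 'pending'
  - 2 records: 8 × 0.8 = 6.4
Step 2: Rule 1 applies to remaining records with room_type = 'economy'
  - 1 records: 1 × 1.2 = 1.2
Step 3: Other records unchanged: 32
Step 4: Final sum = 6.4 + 1.2 + 32 = 39.6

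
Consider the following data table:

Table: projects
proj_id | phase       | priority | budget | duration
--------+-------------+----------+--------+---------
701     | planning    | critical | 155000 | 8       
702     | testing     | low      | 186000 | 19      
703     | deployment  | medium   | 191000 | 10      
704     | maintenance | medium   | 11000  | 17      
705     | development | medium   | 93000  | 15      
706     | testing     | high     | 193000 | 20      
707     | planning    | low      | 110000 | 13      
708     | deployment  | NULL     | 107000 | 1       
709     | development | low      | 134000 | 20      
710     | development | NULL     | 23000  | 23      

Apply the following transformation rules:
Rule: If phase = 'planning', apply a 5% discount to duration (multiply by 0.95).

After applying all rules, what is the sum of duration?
144.95

Step 1: Records with phase = 'planning' have total duration = 21
Step 2: Apply multiplier: 21 × 0.95 = 19.95
Step 3: Other records total: 125
Step 4: Final sum = 19.95 + 125 = 144.95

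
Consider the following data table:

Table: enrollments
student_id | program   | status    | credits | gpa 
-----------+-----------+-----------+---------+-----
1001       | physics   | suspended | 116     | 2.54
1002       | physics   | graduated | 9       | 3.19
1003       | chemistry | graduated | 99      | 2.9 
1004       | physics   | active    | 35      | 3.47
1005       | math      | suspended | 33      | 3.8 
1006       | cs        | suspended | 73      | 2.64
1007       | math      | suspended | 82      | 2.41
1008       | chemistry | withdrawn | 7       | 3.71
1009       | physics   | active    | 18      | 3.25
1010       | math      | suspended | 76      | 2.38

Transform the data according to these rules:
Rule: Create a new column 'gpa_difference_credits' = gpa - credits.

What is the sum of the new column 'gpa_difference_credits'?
-517.71

Step 1: For each record, compute gpa - credits
Example calculations:
  2.54 - 116 = -113.46
  3.19 - 9 = -5.81
  2.9 - 99 = -96.1
  ...
Step 2: Sum all derived values
Step 3: Total = -517.71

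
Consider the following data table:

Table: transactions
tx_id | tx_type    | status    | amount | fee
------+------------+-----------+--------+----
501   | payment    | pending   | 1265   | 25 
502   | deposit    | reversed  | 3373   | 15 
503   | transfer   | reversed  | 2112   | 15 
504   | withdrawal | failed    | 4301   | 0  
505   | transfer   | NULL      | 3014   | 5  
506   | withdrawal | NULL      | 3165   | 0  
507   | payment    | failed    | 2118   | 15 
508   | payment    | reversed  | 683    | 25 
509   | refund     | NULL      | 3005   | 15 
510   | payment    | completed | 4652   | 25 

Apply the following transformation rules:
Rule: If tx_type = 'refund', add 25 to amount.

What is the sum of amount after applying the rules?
27713

Step 1: Count records where tx_type = 'refund': 1
Step 2: Total bonus added: 1 × 25 = 25
Step 3: Original sum of amount: 27688
Step 4: Final sum = 27688 + 25 = 27713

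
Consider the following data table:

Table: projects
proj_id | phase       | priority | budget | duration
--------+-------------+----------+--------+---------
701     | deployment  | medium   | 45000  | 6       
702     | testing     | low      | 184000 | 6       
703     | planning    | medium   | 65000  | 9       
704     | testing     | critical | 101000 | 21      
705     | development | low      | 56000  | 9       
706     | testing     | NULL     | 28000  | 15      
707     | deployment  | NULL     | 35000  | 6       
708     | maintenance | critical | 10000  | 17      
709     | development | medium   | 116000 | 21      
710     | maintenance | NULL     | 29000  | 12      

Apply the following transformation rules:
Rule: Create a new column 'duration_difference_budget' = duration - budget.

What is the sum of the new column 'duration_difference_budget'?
-668878

Step 1: For each record, compute duration - budget
Example calculations:
  6 - 45000 = -44994
  6 - 184000 = -183994
  9 - 65000 = -64991
  ...
Step 2: Sum all derived values
Step 3: Total = -668878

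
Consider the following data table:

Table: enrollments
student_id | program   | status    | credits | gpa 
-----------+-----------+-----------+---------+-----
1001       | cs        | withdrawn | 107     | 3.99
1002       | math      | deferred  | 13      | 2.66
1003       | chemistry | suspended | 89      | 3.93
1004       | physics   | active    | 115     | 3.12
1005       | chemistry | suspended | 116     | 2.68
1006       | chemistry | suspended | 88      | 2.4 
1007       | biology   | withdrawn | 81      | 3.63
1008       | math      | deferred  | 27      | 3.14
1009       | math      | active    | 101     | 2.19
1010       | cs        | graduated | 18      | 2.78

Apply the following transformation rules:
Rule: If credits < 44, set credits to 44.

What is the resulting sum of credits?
829

Step 1: 3 records have credits < 44
Step 2: These records originally summed to 58
Step 3: After setting to minimum: 3 × 44 = 132
Step 4: Unaffected records sum: 697
Step 5: Final sum = 132 + 697 = 829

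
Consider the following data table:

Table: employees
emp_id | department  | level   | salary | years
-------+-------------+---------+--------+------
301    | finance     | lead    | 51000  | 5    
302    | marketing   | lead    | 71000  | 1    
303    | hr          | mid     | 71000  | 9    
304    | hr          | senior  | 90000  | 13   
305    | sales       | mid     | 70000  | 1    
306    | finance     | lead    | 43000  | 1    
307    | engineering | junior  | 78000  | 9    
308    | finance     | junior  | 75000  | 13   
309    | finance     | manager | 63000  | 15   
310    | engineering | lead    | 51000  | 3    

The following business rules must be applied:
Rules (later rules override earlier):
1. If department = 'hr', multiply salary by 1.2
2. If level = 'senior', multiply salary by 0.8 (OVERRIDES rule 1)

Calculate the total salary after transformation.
659200.0

Step 1: Rule 2 takes priority for records with level = 'senior'
  - 1 records: 90000 × 0.8 = 72000.0
Step 2: Rule 1 applies to remaining records with department = 'hr'
  - 1 records: 71000 × 1.2 = 85200.0
Step 3: Other records unchanged: 502000
Step 4: Final sum = 72000.0 + 85200.0 + 502000 = 659200.0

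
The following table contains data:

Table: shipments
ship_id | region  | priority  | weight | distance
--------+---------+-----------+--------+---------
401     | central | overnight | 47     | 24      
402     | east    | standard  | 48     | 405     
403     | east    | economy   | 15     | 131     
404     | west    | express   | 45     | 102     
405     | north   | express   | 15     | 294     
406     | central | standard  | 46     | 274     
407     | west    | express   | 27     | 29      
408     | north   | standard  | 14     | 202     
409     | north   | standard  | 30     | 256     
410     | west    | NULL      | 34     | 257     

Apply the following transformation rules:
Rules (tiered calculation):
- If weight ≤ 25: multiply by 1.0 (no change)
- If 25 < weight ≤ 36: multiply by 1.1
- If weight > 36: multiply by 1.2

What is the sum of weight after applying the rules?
367.3

Step 1: Tier 1 (weight ≤ 25): 3 records, sum = 44 × 1.0 = 44.0
Step 2: Tier 2 (25 < weight ≤ 36): 3 records, sum = 91 × 1.1 = 100.1
Step 3: Tier 3 (weight > 36): 4 records, sum = 186 × 1.2 = 223.2
Step 4: Final sum = 44.0 + 100.1 + 223.2 = 367.3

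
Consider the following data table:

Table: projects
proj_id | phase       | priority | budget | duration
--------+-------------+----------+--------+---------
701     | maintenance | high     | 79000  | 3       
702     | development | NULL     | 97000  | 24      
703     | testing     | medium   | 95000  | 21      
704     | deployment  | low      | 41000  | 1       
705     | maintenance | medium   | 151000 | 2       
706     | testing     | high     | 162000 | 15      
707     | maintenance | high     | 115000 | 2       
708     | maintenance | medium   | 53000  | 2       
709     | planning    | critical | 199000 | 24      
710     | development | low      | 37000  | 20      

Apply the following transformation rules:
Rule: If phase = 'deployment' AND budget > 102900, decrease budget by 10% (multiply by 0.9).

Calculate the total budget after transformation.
1029000

Step 1: Find records where phase = 'deployment' AND budget > 102900
Step 2: 0 records match, summing to 0
Step 3: After multiplier: 0 × 0.9 = 0.0
Step 4: Unaffected records sum: 1029000
Step 5: Final sum = 0.0 + 1029000 = 1029000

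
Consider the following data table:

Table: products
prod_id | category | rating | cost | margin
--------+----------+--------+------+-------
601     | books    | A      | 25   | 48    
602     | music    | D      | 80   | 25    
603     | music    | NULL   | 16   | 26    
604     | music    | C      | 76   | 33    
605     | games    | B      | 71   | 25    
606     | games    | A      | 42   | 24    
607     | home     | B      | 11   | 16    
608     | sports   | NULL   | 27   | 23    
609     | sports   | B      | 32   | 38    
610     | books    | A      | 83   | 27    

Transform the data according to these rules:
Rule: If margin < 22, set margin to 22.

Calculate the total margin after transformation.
291

Step 1: 1 records have margin < 22
Step 2: These records originally summed to 16
Step 3: After setting to minimum: 1 × 22 = 22
Step 4: Unaffected records sum: 269
Step 5: Final sum = 22 + 269 = 291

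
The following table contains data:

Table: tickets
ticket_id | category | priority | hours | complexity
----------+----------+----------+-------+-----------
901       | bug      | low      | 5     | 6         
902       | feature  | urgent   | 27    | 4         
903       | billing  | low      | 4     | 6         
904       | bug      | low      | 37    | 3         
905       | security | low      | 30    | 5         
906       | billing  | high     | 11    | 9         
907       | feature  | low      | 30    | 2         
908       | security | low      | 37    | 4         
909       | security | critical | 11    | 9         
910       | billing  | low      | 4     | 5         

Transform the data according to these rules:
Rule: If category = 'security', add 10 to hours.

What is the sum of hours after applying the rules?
226

Step 1: Count records where category = 'security': 3
Step 2: Total bonus added: 3 × 10 = 30
Step 3: Original sum of hours: 196
Step 4: Final sum = 196 + 30 = 226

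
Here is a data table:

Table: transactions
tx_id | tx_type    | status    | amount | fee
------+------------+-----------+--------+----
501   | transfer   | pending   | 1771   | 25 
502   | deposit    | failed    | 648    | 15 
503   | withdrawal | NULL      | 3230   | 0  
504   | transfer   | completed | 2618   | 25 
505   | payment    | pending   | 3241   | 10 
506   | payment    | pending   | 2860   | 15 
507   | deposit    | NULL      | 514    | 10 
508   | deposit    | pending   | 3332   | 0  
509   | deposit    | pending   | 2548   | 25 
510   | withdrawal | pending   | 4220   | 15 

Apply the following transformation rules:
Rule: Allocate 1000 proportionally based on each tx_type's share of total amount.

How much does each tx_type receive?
deposit: 281.88, payment: 244.22, transfer: 175.69, withdrawal: 298.21

Step 1: Calculate total amount = 24982
Step 2: Calculate each tx_type's proportion:
  deposit: 7042/24982 = 28.19% → 281.88
  payment: 6101/24982 = 24.42% → 244.22
  transfer: 4389/24982 = 17.57% → 175.69
  withdrawal: 7450/24982 = 29.82% → 298.21
Step 3: Verify: sum of allocations ≈ 1000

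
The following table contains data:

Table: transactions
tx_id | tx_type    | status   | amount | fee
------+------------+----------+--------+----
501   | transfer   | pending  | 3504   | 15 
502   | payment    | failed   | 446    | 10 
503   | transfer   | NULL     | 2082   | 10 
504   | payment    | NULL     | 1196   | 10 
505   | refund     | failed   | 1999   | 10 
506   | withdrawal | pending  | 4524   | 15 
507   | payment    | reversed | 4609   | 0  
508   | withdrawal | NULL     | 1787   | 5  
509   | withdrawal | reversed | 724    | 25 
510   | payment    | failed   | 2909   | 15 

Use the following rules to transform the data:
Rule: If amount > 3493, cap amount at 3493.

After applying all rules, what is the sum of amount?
21622

Step 1: 3 records have amount > 3493
Step 2: These records originally summed to 12637
Step 3: After capping: 3 × 3493 = 10479
Step 4: Unaffected records sum: 11143
Step 5: Final sum = 10479 + 11143 = 21622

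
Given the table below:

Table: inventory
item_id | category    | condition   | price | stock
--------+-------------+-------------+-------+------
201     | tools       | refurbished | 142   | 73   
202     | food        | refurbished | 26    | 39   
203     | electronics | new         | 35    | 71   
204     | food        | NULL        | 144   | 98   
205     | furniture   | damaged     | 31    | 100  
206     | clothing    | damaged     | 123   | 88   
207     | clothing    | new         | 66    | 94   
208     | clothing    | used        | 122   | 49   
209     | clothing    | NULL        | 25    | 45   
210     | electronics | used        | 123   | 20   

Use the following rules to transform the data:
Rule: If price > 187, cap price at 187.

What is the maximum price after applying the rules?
144

Step 1: Original maximum price = 144
Step 2: Check cap of 187 against maximum
Step 3: No records exceed the cap (max 144 <= cap 187), so no capping applies
Step 4: Maximum after transformation = 144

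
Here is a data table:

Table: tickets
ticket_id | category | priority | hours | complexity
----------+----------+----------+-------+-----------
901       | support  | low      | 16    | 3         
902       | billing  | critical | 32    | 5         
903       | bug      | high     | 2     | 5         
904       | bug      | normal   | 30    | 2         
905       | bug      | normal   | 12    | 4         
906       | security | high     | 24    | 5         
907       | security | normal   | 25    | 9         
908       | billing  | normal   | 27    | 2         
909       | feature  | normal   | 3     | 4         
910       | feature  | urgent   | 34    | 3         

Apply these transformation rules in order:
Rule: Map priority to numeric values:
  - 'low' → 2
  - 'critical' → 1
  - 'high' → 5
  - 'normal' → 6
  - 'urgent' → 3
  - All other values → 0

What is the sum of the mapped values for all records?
46

Step 1: Apply mapping to each record
Step 2: Count by status:
  'low': 1 records × 2 = 2
  'critical': 1 records × 1 = 1
  'high': 2 records × 5 = 10
  'normal': 5 records × 6 = 30
  'urgent': 1 records × 3 = 3
Step 3: Sum all mapped values = 46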